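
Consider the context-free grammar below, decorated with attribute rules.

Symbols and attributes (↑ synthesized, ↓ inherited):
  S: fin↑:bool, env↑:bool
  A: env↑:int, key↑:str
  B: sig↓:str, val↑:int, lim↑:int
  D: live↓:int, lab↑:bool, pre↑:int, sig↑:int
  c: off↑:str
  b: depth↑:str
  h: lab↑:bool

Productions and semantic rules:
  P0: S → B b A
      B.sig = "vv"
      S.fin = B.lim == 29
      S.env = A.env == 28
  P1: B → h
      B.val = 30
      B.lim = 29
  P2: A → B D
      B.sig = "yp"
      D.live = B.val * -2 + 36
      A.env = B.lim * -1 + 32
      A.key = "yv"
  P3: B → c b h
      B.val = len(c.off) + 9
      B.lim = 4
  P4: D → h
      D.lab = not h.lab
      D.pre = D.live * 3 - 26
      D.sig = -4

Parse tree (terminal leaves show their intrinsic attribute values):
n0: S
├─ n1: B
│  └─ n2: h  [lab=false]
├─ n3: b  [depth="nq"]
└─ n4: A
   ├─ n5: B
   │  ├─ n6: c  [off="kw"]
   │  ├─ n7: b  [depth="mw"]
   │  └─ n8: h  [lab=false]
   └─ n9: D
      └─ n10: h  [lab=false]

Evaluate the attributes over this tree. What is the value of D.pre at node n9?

1. n1.sig = "vv"  ["vv"]
2. n2.lab = false  [terminal]
3. n1.val = 30  [30]
4. n1.lim = 29  [29]
5. n3.depth = "nq"  [terminal]
6. n5.sig = "yp"  ["yp"]
7. n6.off = "kw"  [terminal]
8. n7.depth = "mw"  [terminal]
9. n8.lab = false  [terminal]
10. n5.val = 11  [len(c.off) + 9]
11. n5.lim = 4  [4]
12. n9.live = 14  [B.val * -2 + 36]
13. n10.lab = false  [terminal]
14. n9.lab = true  [not h.lab]
15. n9.pre = 16  [D.live * 3 - 26]
16. n9.sig = -4  [-4]
17. n4.env = 28  [B.lim * -1 + 32]
18. n4.key = "yv"  ["yv"]
19. n0.fin = true  [B.lim == 29]
20. n0.env = true  [A.env == 28]

16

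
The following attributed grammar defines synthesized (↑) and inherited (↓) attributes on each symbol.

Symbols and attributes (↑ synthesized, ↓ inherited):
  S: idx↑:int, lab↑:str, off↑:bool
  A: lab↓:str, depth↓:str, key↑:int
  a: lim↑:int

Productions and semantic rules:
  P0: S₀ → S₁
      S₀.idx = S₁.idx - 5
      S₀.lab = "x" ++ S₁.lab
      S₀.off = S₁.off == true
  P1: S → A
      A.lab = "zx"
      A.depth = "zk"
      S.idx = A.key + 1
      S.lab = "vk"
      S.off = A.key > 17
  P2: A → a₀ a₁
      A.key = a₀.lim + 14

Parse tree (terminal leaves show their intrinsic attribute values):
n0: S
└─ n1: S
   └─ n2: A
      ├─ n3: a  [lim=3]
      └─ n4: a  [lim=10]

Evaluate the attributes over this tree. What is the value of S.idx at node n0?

1. n2.lab = "zx"  ["zx"]
2. n2.depth = "zk"  ["zk"]
3. n3.lim = 3  [terminal]
4. n4.lim = 10  [terminal]
5. n2.key = 17  [a₀.lim + 14]
6. n1.idx = 18  [A.key + 1]
7. n1.lab = "vk"  ["vk"]
8. n1.off = false  [A.key > 17]
9. n0.idx = 13  [S₁.idx - 5]
10. n0.lab = "xvk"  ["x" ++ S₁.lab]
11. n0.off = false  [S₁.off == true]

13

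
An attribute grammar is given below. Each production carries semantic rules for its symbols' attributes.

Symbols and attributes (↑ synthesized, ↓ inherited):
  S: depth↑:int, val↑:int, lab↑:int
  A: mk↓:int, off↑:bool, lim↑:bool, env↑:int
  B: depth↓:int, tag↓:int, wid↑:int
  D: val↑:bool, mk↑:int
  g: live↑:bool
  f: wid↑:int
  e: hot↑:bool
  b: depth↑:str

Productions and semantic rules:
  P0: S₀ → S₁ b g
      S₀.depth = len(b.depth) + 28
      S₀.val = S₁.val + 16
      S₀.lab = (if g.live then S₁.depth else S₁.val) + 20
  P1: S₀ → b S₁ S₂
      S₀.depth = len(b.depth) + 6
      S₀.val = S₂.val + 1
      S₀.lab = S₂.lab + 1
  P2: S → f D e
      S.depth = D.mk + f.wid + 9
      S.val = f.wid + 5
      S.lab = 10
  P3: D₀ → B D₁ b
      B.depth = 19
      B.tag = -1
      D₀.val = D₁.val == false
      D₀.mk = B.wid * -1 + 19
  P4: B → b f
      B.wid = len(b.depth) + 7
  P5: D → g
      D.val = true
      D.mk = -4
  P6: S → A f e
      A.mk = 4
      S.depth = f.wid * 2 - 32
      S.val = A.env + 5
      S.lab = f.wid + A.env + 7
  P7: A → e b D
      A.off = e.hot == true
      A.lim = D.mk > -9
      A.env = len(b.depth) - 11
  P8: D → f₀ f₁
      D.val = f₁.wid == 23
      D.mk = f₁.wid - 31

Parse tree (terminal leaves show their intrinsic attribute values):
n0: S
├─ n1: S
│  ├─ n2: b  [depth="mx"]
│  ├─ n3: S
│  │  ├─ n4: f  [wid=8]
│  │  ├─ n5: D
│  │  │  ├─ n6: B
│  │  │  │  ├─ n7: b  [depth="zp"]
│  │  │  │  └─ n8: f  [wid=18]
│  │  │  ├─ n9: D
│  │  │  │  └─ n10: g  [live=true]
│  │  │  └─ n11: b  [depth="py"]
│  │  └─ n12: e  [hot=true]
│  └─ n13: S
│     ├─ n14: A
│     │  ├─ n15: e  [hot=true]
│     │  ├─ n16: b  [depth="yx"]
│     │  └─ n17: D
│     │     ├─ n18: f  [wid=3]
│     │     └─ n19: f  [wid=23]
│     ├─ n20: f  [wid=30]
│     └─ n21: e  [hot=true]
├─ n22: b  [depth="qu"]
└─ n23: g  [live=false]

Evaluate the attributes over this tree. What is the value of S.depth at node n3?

27

1. n2.depth = "mx"  [terminal]
2. n4.wid = 8  [terminal]
3. n6.depth = 19  [19]
4. n6.tag = -1  [-1]
5. n7.depth = "zp"  [terminal]
6. n8.wid = 18  [terminal]
7. n6.wid = 9  [len(b.depth) + 7]
8. n10.live = true  [terminal]
9. n9.val = true  [true]
10. n9.mk = -4  [-4]
11. n11.depth = "py"  [terminal]
12. n5.val = false  [D₁.val == false]
13. n5.mk = 10  [B.wid * -1 + 19]
14. n12.hot = true  [terminal]
15. n3.depth = 27  [D.mk + f.wid + 9]
16. n3.val = 13  [f.wid + 5]
17. n3.lab = 10  [10]
18. n14.mk = 4  [4]
19. n15.hot = true  [terminal]
20. n16.depth = "yx"  [terminal]
21. n18.wid = 3  [terminal]
22. n19.wid = 23  [terminal]
23. n17.val = true  [f₁.wid == 23]
24. n17.mk = -8  [f₁.wid - 31]
25. n14.off = true  [e.hot == true]
26. n14.lim = true  [D.mk > -9]
27. n14.env = -9  [len(b.depth) - 11]
28. n20.wid = 30  [terminal]
29. n21.hot = true  [terminal]
30. n13.depth = 28  [f.wid * 2 - 32]
31. n13.val = -4  [A.env + 5]
32. n13.lab = 28  [f.wid + A.env + 7]
33. n1.depth = 8  [len(b.depth) + 6]
34. n1.val = -3  [S₂.val + 1]
35. n1.lab = 29  [S₂.lab + 1]
36. n22.depth = "qu"  [terminal]
37. n23.live = false  [terminal]
38. n0.depth = 30  [len(b.depth) + 28]
39. n0.val = 13  [S₁.val + 16]
40. n0.lab = 17  [(if g.live then S₁.depth else S₁.val) + 20]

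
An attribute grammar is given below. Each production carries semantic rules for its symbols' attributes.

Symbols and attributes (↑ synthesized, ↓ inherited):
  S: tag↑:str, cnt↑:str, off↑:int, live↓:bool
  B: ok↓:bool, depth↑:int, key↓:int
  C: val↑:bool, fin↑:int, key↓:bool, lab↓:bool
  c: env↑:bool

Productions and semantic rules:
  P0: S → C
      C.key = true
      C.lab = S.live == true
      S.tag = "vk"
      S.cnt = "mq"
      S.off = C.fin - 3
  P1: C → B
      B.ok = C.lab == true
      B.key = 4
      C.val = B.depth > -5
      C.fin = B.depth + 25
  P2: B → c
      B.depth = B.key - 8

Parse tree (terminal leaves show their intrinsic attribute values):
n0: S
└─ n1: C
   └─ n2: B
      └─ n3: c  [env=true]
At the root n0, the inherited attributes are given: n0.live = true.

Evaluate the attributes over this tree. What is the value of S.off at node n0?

1. n0.live = true  [given at root]
2. n1.key = true  [true]
3. n1.lab = true  [S.live == true]
4. n2.ok = true  [C.lab == true]
5. n2.key = 4  [4]
6. n3.env = true  [terminal]
7. n2.depth = -4  [B.key - 8]
8. n1.val = true  [B.depth > -5]
9. n1.fin = 21  [B.depth + 25]
10. n0.tag = "vk"  ["vk"]
11. n0.cnt = "mq"  ["mq"]
12. n0.off = 18  [C.fin - 3]

18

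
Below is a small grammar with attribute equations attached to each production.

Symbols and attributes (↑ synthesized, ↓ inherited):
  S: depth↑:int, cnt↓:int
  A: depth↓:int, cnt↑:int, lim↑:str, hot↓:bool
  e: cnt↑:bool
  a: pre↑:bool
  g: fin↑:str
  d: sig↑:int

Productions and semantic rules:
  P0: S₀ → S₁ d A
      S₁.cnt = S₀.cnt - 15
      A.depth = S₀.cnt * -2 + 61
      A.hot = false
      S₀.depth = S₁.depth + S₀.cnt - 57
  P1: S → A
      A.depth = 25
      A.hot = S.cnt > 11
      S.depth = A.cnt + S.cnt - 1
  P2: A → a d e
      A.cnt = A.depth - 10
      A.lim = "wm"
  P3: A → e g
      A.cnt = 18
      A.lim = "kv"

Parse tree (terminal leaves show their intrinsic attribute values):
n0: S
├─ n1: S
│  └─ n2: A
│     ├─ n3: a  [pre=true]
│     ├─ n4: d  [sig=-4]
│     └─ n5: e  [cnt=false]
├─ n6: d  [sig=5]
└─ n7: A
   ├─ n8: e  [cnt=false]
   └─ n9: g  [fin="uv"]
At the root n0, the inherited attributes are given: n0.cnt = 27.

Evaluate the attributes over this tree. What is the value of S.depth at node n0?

1. n0.cnt = 27  [given at root]
2. n1.cnt = 12  [S₀.cnt - 15]
3. n2.depth = 25  [25]
4. n2.hot = true  [S.cnt > 11]
5. n3.pre = true  [terminal]
6. n4.sig = -4  [terminal]
7. n5.cnt = false  [terminal]
8. n2.cnt = 15  [A.depth - 10]
9. n2.lim = "wm"  ["wm"]
10. n1.depth = 26  [A.cnt + S.cnt - 1]
11. n6.sig = 5  [terminal]
12. n7.depth = 7  [S₀.cnt * -2 + 61]
13. n7.hot = false  [false]
14. n8.cnt = false  [terminal]
15. n9.fin = "uv"  [terminal]
16. n7.cnt = 18  [18]
17. n7.lim = "kv"  ["kv"]
18. n0.depth = -4  [S₁.depth + S₀.cnt - 57]

-4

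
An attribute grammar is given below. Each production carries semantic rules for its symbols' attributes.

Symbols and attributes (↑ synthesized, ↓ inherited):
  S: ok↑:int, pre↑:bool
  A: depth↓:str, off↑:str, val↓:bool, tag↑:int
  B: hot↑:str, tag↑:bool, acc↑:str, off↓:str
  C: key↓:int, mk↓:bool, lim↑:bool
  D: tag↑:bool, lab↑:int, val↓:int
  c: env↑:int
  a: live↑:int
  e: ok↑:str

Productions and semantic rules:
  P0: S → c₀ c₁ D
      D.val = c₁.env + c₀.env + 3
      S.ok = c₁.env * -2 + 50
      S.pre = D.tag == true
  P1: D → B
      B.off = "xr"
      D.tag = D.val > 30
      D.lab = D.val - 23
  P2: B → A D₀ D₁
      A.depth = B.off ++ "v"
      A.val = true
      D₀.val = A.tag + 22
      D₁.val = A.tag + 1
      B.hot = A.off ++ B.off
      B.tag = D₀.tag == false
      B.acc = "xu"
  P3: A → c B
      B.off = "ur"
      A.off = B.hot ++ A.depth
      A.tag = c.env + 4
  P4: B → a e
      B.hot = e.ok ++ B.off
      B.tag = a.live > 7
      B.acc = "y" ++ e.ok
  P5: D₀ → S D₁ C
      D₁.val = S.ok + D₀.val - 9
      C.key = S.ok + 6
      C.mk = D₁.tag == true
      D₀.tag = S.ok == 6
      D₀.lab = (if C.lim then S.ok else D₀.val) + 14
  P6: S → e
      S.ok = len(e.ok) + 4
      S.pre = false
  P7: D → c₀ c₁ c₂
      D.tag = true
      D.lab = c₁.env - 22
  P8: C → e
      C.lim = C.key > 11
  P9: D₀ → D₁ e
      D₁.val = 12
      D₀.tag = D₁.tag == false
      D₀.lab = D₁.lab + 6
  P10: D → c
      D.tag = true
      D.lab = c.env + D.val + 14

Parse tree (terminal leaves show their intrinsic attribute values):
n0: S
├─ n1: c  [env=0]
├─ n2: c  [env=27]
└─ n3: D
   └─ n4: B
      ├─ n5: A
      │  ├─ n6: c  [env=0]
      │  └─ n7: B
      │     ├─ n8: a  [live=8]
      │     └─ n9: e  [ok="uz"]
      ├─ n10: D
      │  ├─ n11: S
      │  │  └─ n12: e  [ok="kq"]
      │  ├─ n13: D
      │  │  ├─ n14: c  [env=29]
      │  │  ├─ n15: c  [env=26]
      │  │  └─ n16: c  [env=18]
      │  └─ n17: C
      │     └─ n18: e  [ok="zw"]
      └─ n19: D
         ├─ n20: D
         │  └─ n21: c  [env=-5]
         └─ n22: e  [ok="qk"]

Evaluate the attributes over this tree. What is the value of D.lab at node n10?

1. n1.env = 0  [terminal]
2. n2.env = 27  [terminal]
3. n3.val = 30  [c₁.env + c₀.env + 3]
4. n4.off = "xr"  ["xr"]
5. n5.depth = "xrv"  [B.off ++ "v"]
6. n5.val = true  [true]
7. n6.env = 0  [terminal]
8. n7.off = "ur"  ["ur"]
9. n8.live = 8  [terminal]
10. n9.ok = "uz"  [terminal]
11. n7.hot = "uzur"  [e.ok ++ B.off]
12. n7.tag = true  [a.live > 7]
13. n7.acc = "yuz"  ["y" ++ e.ok]
14. n5.off = "uzurxrv"  [B.hot ++ A.depth]
15. n5.tag = 4  [c.env + 4]
16. n10.val = 26  [A.tag + 22]
17. n12.ok = "kq"  [terminal]
18. n11.ok = 6  [len(e.ok) + 4]
19. n11.pre = false  [false]
20. n13.val = 23  [S.ok + D₀.val - 9]
21. n14.env = 29  [terminal]
22. n15.env = 26  [terminal]
23. n16.env = 18  [terminal]
24. n13.tag = true  [true]
25. n13.lab = 4  [c₁.env - 22]
26. n17.key = 12  [S.ok + 6]
27. n17.mk = true  [D₁.tag == true]
28. n18.ok = "zw"  [terminal]
29. n17.lim = true  [C.key > 11]
30. n10.tag = true  [S.ok == 6]
31. n10.lab = 20  [(if C.lim then S.ok else D₀.val) + 14]
32. n19.val = 5  [A.tag + 1]
33. n20.val = 12  [12]
34. n21.env = -5  [terminal]
35. n20.tag = true  [true]
36. n20.lab = 21  [c.env + D.val + 14]
37. n22.ok = "qk"  [terminal]
38. n19.tag = false  [D₁.tag == false]
39. n19.lab = 27  [D₁.lab + 6]
40. n4.hot = "uzurxrvxr"  [A.off ++ B.off]
41. n4.tag = false  [D₀.tag == false]
42. n4.acc = "xu"  ["xu"]
43. n3.tag = false  [D.val > 30]
44. n3.lab = 7  [D.val - 23]
45. n0.ok = -4  [c₁.env * -2 + 50]
46. n0.pre = false  [D.tag == true]

20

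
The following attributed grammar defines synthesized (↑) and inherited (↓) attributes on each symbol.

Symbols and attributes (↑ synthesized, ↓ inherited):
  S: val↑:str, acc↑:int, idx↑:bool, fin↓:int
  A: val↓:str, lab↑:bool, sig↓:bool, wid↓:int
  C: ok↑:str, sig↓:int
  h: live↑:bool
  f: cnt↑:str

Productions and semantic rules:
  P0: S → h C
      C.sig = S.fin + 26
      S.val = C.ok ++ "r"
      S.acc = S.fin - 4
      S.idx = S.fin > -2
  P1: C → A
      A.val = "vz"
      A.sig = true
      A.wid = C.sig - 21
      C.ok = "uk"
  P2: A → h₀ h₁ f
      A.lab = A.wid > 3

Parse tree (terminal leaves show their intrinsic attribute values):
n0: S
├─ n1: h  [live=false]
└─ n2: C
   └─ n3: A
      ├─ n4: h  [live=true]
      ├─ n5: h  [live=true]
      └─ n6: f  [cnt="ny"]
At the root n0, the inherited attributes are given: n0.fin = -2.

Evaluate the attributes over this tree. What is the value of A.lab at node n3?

1. n0.fin = -2  [given at root]
2. n1.live = false  [terminal]
3. n2.sig = 24  [S.fin + 26]
4. n3.val = "vz"  ["vz"]
5. n3.sig = true  [true]
6. n3.wid = 3  [C.sig - 21]
7. n4.live = true  [terminal]
8. n5.live = true  [terminal]
9. n6.cnt = "ny"  [terminal]
10. n3.lab = false  [A.wid > 3]
11. n2.ok = "uk"  ["uk"]
12. n0.val = "ukr"  [C.ok ++ "r"]
13. n0.acc = -6  [S.fin - 4]
14. n0.idx = false  [S.fin > -2]

false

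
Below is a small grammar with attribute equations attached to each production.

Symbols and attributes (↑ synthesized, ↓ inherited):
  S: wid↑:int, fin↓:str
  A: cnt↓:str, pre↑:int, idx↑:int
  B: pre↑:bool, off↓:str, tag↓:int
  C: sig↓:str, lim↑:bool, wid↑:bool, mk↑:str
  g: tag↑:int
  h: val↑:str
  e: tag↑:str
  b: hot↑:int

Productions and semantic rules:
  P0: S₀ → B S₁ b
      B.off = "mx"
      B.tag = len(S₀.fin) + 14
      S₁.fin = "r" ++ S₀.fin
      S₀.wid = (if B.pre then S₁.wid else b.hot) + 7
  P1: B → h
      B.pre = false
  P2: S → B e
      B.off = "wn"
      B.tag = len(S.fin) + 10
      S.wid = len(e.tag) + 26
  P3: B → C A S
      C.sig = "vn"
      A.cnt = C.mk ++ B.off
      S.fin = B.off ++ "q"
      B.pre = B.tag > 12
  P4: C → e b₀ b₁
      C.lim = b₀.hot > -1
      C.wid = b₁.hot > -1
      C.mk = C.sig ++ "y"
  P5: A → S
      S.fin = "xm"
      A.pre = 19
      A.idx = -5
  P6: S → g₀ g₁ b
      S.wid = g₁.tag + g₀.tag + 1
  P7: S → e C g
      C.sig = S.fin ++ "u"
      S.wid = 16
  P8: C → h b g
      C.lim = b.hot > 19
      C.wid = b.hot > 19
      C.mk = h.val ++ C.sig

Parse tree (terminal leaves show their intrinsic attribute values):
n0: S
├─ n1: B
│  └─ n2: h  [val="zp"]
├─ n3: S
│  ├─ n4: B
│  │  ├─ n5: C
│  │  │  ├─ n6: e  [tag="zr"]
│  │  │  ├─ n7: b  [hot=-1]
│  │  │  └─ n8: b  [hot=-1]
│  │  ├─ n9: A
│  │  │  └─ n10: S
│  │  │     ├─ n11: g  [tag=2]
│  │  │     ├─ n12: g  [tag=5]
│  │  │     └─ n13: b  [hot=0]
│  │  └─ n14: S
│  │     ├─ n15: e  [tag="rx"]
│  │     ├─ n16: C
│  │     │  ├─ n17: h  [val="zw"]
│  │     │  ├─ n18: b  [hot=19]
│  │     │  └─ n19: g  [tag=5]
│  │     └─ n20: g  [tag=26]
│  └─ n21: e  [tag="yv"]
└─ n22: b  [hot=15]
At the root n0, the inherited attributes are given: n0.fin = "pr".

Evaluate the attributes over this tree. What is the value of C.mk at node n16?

"zwwnqu"

1. n0.fin = "pr"  [given at root]
2. n1.off = "mx"  ["mx"]
3. n1.tag = 16  [len(S₀.fin) + 14]
4. n2.val = "zp"  [terminal]
5. n1.pre = false  [false]
6. n3.fin = "rpr"  ["r" ++ S₀.fin]
7. n4.off = "wn"  ["wn"]
8. n4.tag = 13  [len(S.fin) + 10]
9. n5.sig = "vn"  ["vn"]
10. n6.tag = "zr"  [terminal]
11. n7.hot = -1  [terminal]
12. n8.hot = -1  [terminal]
13. n5.lim = false  [b₀.hot > -1]
14. n5.wid = false  [b₁.hot > -1]
15. n5.mk = "vny"  [C.sig ++ "y"]
16. n9.cnt = "vnywn"  [C.mk ++ B.off]
17. n10.fin = "xm"  ["xm"]
18. n11.tag = 2  [terminal]
19. n12.tag = 5  [terminal]
20. n13.hot = 0  [terminal]
21. n10.wid = 8  [g₁.tag + g₀.tag + 1]
22. n9.pre = 19  [19]
23. n9.idx = -5  [-5]
24. n14.fin = "wnq"  [B.off ++ "q"]
25. n15.tag = "rx"  [terminal]
26. n16.sig = "wnqu"  [S.fin ++ "u"]
27. n17.val = "zw"  [terminal]
28. n18.hot = 19  [terminal]
29. n19.tag = 5  [terminal]
30. n16.lim = false  [b.hot > 19]
31. n16.wid = false  [b.hot > 19]
32. n16.mk = "zwwnqu"  [h.val ++ C.sig]
33. n20.tag = 26  [terminal]
34. n14.wid = 16  [16]
35. n4.pre = true  [B.tag > 12]
36. n21.tag = "yv"  [terminal]
37. n3.wid = 28  [len(e.tag) + 26]
38. n22.hot = 15  [terminal]
39. n0.wid = 22  [(if B.pre then S₁.wid else b.hot) + 7]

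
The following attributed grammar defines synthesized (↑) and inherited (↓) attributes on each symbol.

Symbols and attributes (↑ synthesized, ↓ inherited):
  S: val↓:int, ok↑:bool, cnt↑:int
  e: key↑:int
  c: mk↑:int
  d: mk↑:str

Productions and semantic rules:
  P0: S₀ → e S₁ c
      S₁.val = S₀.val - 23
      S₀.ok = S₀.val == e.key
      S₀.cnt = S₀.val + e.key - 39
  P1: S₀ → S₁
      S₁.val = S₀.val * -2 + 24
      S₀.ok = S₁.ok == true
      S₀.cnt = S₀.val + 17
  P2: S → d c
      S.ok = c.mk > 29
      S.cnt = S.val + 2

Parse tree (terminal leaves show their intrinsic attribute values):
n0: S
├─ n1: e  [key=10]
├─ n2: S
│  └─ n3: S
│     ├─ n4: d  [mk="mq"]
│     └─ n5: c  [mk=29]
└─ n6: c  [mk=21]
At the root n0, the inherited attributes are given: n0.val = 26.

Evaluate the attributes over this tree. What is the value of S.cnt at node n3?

1. n0.val = 26  [given at root]
2. n1.key = 10  [terminal]
3. n2.val = 3  [S₀.val - 23]
4. n3.val = 18  [S₀.val * -2 + 24]
5. n4.mk = "mq"  [terminal]
6. n5.mk = 29  [terminal]
7. n3.ok = false  [c.mk > 29]
8. n3.cnt = 20  [S.val + 2]
9. n2.ok = false  [S₁.ok == true]
10. n2.cnt = 20  [S₀.val + 17]
11. n6.mk = 21  [terminal]
12. n0.ok = false  [S₀.val == e.key]
13. n0.cnt = -3  [S₀.val + e.key - 39]

20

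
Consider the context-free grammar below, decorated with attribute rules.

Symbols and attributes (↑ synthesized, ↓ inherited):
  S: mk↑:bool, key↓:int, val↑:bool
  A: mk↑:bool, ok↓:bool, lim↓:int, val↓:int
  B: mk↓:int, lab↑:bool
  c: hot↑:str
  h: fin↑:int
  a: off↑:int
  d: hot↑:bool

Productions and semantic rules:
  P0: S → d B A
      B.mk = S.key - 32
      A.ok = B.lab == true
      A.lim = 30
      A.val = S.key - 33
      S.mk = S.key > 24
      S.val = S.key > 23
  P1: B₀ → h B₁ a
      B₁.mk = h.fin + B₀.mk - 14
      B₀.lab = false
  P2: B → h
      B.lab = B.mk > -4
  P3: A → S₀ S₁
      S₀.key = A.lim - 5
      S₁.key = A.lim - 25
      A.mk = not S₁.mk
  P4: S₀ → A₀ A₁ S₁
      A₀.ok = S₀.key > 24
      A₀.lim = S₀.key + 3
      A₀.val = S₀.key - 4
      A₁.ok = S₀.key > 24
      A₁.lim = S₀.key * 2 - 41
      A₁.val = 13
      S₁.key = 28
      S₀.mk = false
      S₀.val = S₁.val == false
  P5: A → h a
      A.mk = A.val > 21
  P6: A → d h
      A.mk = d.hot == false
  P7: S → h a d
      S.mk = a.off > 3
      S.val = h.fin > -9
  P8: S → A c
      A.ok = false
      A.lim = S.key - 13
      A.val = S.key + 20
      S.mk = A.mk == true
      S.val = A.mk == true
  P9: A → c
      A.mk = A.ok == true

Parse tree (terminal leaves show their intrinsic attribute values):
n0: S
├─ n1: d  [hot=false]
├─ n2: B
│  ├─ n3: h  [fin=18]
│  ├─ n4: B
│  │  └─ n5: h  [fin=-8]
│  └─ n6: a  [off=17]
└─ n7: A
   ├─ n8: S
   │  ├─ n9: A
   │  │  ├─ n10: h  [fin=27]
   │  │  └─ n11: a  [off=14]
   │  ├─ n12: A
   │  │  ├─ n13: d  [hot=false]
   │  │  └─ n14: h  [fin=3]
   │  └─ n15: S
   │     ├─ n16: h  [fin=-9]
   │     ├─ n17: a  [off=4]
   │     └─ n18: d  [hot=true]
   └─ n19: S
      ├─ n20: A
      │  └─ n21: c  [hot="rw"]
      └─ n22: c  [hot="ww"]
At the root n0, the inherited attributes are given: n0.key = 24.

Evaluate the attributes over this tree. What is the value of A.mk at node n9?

1. n0.key = 24  [given at root]
2. n1.hot = false  [terminal]
3. n2.mk = -8  [S.key - 32]
4. n3.fin = 18  [terminal]
5. n4.mk = -4  [h.fin + B₀.mk - 14]
6. n5.fin = -8  [terminal]
7. n4.lab = false  [B.mk > -4]
8. n6.off = 17  [terminal]
9. n2.lab = false  [false]
10. n7.ok = false  [B.lab == true]
11. n7.lim = 30  [30]
12. n7.val = -9  [S.key - 33]
13. n8.key = 25  [A.lim - 5]
14. n9.ok = true  [S₀.key > 24]
15. n9.lim = 28  [S₀.key + 3]
16. n9.val = 21  [S₀.key - 4]
17. n10.fin = 27  [terminal]
18. n11.off = 14  [terminal]
19. n9.mk = false  [A.val > 21]
20. n12.ok = true  [S₀.key > 24]
21. n12.lim = 9  [S₀.key * 2 - 41]
22. n12.val = 13  [13]
23. n13.hot = false  [terminal]
24. n14.fin = 3  [terminal]
25. n12.mk = true  [d.hot == false]
26. n15.key = 28  [28]
27. n16.fin = -9  [terminal]
28. n17.off = 4  [terminal]
29. n18.hot = true  [terminal]
30. n15.mk = true  [a.off > 3]
31. n15.val = false  [h.fin > -9]
32. n8.mk = false  [false]
33. n8.val = true  [S₁.val == false]
34. n19.key = 5  [A.lim - 25]
35. n20.ok = false  [false]
36. n20.lim = -8  [S.key - 13]
37. n20.val = 25  [S.key + 20]
38. n21.hot = "rw"  [terminal]
39. n20.mk = false  [A.ok == true]
40. n22.hot = "ww"  [terminal]
41. n19.mk = false  [A.mk == true]
42. n19.val = false  [A.mk == true]
43. n7.mk = true  [not S₁.mk]
44. n0.mk = false  [S.key > 24]
45. n0.val = true  [S.key > 23]

false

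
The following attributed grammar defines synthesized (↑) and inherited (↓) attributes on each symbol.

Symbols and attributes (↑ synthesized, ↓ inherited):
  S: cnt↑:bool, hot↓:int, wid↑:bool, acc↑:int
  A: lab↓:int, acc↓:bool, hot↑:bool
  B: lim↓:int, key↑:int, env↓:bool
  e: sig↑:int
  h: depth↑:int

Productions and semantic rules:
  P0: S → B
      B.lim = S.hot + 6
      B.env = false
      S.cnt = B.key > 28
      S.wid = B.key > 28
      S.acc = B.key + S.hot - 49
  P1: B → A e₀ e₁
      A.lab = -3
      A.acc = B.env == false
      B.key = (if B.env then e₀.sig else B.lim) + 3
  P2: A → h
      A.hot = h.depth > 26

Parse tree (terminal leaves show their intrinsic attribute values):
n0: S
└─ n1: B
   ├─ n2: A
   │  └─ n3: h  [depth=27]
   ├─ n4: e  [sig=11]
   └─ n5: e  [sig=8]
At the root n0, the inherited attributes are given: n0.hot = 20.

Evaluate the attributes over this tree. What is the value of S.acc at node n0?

1. n0.hot = 20  [given at root]
2. n1.lim = 26  [S.hot + 6]
3. n1.env = false  [false]
4. n2.lab = -3  [-3]
5. n2.acc = true  [B.env == false]
6. n3.depth = 27  [terminal]
7. n2.hot = true  [h.depth > 26]
8. n4.sig = 11  [terminal]
9. n5.sig = 8  [terminal]
10. n1.key = 29  [(if B.env then e₀.sig else B.lim) + 3]
11. n0.cnt = true  [B.key > 28]
12. n0.wid = true  [B.key > 28]
13. n0.acc = 0  [B.key + S.hot - 49]

0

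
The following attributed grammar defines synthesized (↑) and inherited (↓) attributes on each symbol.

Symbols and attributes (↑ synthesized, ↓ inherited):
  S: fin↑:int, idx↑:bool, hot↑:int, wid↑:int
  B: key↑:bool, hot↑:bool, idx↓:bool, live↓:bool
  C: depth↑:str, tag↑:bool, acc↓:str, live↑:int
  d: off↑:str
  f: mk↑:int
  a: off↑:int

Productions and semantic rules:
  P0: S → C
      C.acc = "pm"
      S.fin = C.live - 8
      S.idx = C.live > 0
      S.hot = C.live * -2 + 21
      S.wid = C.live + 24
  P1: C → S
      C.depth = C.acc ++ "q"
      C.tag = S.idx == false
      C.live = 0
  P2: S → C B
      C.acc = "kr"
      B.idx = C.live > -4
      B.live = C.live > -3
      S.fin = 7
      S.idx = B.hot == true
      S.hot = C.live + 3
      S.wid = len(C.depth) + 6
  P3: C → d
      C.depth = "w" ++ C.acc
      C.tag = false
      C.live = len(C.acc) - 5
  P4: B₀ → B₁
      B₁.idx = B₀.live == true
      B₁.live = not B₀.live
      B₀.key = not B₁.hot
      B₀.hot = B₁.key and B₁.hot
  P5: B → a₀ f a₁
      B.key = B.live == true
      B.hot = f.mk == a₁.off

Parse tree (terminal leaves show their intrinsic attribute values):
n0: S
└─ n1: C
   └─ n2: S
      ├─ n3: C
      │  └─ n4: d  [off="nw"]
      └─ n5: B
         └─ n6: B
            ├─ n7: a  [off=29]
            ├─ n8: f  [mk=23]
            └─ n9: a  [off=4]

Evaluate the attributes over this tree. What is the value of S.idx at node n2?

1. n1.acc = "pm"  ["pm"]
2. n3.acc = "kr"  ["kr"]
3. n4.off = "nw"  [terminal]
4. n3.depth = "wkr"  ["w" ++ C.acc]
5. n3.tag = false  [false]
6. n3.live = -3  [len(C.acc) - 5]
7. n5.idx = true  [C.live > -4]
8. n5.live = false  [C.live > -3]
9. n6.idx = false  [B₀.live == true]
10. n6.live = true  [not B₀.live]
11. n7.off = 29  [terminal]
12. n8.mk = 23  [terminal]
13. n9.off = 4  [terminal]
14. n6.key = true  [B.live == true]
15. n6.hot = false  [f.mk == a₁.off]
16. n5.key = true  [not B₁.hot]
17. n5.hot = false  [B₁.key and B₁.hot]
18. n2.fin = 7  [7]
19. n2.idx = false  [B.hot == true]
20. n2.hot = 0  [C.live + 3]
21. n2.wid = 9  [len(C.depth) + 6]
22. n1.depth = "pmq"  [C.acc ++ "q"]
23. n1.tag = true  [S.idx == false]
24. n1.live = 0  [0]
25. n0.fin = -8  [C.live - 8]
26. n0.idx = false  [C.live > 0]
27. n0.hot = 21  [C.live * -2 + 21]
28. n0.wid = 24  [C.live + 24]

false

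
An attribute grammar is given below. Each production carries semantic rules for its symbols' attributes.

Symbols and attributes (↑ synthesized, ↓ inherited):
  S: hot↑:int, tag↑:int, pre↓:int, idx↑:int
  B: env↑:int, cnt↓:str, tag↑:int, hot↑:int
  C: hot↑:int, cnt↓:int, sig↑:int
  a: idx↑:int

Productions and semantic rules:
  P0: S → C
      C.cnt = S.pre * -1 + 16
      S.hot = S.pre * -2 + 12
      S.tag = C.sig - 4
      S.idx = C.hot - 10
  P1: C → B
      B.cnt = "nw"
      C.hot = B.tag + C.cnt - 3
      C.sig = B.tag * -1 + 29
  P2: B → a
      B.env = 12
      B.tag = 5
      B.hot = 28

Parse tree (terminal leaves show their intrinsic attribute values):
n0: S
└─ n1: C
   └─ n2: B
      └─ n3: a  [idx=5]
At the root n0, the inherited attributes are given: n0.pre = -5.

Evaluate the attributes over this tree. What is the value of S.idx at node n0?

1. n0.pre = -5  [given at root]
2. n1.cnt = 21  [S.pre * -1 + 16]
3. n2.cnt = "nw"  ["nw"]
4. n3.idx = 5  [terminal]
5. n2.env = 12  [12]
6. n2.tag = 5  [5]
7. n2.hot = 28  [28]
8. n1.hot = 23  [B.tag + C.cnt - 3]
9. n1.sig = 24  [B.tag * -1 + 29]
10. n0.hot = 22  [S.pre * -2 + 12]
11. n0.tag = 20  [C.sig - 4]
12. n0.idx = 13  [C.hot - 10]

13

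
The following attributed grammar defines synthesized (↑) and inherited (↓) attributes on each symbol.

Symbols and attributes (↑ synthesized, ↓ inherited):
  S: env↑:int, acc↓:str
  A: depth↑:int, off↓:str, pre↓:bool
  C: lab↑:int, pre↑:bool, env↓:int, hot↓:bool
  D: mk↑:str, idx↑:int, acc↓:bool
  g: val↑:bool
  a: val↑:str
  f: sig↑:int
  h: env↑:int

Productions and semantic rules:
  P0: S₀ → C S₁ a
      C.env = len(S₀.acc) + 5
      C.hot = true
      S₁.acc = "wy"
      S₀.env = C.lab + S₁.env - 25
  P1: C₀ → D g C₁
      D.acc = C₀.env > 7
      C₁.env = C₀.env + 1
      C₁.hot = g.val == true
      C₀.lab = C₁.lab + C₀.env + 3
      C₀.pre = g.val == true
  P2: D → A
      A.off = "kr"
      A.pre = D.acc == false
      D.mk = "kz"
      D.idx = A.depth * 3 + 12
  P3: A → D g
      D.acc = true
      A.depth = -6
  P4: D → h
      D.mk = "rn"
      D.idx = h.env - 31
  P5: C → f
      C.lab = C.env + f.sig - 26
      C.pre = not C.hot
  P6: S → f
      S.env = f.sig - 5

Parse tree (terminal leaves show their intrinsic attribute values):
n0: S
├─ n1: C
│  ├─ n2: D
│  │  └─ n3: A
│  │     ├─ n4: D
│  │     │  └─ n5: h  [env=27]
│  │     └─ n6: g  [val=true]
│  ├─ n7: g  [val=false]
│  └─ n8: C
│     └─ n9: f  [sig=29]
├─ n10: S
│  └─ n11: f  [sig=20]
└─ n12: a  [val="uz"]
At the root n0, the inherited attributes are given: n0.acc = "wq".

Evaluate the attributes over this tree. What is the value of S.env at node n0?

1. n0.acc = "wq"  [given at root]
2. n1.env = 7  [len(S₀.acc) + 5]
3. n1.hot = true  [true]
4. n2.acc = false  [C₀.env > 7]
5. n3.off = "kr"  ["kr"]
6. n3.pre = true  [D.acc == false]
7. n4.acc = true  [true]
8. n5.env = 27  [terminal]
9. n4.mk = "rn"  ["rn"]
10. n4.idx = -4  [h.env - 31]
11. n6.val = true  [terminal]
12. n3.depth = -6  [-6]
13. n2.mk = "kz"  ["kz"]
14. n2.idx = -6  [A.depth * 3 + 12]
15. n7.val = false  [terminal]
16. n8.env = 8  [C₀.env + 1]
17. n8.hot = false  [g.val == true]
18. n9.sig = 29  [terminal]
19. n8.lab = 11  [C.env + f.sig - 26]
20. n8.pre = true  [not C.hot]
21. n1.lab = 21  [C₁.lab + C₀.env + 3]
22. n1.pre = false  [g.val == true]
23. n10.acc = "wy"  ["wy"]
24. n11.sig = 20  [terminal]
25. n10.env = 15  [f.sig - 5]
26. n12.val = "uz"  [terminal]
27. n0.env = 11  [C.lab + S₁.env - 25]

11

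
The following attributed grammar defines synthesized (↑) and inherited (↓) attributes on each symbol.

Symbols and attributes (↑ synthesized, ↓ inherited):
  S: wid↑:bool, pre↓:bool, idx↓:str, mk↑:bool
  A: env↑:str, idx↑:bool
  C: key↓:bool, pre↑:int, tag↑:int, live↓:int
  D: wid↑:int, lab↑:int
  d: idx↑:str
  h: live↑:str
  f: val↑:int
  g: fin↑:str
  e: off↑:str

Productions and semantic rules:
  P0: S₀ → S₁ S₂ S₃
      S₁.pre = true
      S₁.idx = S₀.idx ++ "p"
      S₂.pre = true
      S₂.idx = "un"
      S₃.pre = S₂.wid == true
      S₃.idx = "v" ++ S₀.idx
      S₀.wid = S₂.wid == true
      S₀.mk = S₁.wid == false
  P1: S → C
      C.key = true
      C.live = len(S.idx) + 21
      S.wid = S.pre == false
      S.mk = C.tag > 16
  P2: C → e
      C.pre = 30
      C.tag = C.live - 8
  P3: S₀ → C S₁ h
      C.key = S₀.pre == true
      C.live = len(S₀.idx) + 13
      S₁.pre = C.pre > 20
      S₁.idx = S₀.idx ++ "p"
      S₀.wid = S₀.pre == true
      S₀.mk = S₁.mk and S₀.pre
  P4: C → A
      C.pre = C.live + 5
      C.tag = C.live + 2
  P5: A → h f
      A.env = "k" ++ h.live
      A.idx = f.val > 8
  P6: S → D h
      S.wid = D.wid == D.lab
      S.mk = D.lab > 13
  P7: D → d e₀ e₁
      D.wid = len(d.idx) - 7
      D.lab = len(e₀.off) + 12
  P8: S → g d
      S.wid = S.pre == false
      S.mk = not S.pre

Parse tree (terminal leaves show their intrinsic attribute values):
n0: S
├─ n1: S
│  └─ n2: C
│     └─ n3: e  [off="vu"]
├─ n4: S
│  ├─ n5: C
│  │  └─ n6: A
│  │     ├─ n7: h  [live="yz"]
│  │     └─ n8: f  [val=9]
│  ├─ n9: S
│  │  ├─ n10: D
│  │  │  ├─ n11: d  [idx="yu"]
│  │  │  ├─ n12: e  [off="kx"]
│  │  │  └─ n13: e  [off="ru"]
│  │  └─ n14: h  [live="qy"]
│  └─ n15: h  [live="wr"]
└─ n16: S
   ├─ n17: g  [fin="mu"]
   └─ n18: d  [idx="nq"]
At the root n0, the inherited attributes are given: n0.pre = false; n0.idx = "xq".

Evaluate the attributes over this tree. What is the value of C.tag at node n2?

1. n0.pre = false  [given at root]
2. n0.idx = "xq"  [given at root]
3. n1.pre = true  [true]
4. n1.idx = "xqp"  [S₀.idx ++ "p"]
5. n2.key = true  [true]
6. n2.live = 24  [len(S.idx) + 21]
7. n3.off = "vu"  [terminal]
8. n2.pre = 30  [30]
9. n2.tag = 16  [C.live - 8]
10. n1.wid = false  [S.pre == false]
11. n1.mk = false  [C.tag > 16]
12. n4.pre = true  [true]
13. n4.idx = "un"  ["un"]
14. n5.key = true  [S₀.pre == true]
15. n5.live = 15  [len(S₀.idx) + 13]
16. n7.live = "yz"  [terminal]
17. n8.val = 9  [terminal]
18. n6.env = "kyz"  ["k" ++ h.live]
19. n6.idx = true  [f.val > 8]
20. n5.pre = 20  [C.live + 5]
21. n5.tag = 17  [C.live + 2]
22. n9.pre = false  [C.pre > 20]
23. n9.idx = "unp"  [S₀.idx ++ "p"]
24. n11.idx = "yu"  [terminal]
25. n12.off = "kx"  [terminal]
26. n13.off = "ru"  [terminal]
27. n10.wid = -5  [len(d.idx) - 7]
28. n10.lab = 14  [len(e₀.off) + 12]
29. n14.live = "qy"  [terminal]
30. n9.wid = false  [D.wid == D.lab]
31. n9.mk = true  [D.lab > 13]
32. n15.live = "wr"  [terminal]
33. n4.wid = true  [S₀.pre == true]
34. n4.mk = true  [S₁.mk and S₀.pre]
35. n16.pre = true  [S₂.wid == true]
36. n16.idx = "vxq"  ["v" ++ S₀.idx]
37. n17.fin = "mu"  [terminal]
38. n18.idx = "nq"  [terminal]
39. n16.wid = false  [S.pre == false]
40. n16.mk = false  [not S.pre]
41. n0.wid = true  [S₂.wid == true]
42. n0.mk = true  [S₁.wid == false]

16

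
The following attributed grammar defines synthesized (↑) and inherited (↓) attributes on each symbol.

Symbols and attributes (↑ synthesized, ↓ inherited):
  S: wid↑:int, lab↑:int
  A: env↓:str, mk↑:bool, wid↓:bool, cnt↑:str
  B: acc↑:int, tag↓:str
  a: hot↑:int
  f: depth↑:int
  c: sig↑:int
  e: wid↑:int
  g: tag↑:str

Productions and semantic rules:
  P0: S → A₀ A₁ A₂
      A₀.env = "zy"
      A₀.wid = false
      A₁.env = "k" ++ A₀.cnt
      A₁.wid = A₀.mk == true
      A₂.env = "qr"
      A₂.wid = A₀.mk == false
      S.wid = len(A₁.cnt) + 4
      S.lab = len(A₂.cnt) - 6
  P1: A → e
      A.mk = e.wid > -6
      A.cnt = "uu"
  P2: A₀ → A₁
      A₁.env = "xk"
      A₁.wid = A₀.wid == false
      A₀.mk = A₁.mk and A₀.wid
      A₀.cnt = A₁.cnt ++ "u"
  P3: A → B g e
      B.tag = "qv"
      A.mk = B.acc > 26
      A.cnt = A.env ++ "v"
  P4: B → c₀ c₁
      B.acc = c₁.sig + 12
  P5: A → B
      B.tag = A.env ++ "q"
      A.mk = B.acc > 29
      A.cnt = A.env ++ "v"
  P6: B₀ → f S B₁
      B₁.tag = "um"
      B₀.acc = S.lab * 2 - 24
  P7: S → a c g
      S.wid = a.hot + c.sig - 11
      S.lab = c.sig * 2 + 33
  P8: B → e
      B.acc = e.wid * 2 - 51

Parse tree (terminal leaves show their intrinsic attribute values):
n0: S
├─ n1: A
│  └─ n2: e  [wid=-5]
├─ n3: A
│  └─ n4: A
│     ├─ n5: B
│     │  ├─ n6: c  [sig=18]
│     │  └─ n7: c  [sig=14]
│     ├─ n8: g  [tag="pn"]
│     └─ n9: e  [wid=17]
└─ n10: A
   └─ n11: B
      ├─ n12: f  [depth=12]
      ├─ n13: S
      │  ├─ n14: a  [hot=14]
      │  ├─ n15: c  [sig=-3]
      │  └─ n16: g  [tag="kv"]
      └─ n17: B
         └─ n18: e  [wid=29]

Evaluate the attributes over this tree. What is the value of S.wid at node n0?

1. n1.env = "zy"  ["zy"]
2. n1.wid = false  [false]
3. n2.wid = -5  [terminal]
4. n1.mk = true  [e.wid > -6]
5. n1.cnt = "uu"  ["uu"]
6. n3.env = "kuu"  ["k" ++ A₀.cnt]
7. n3.wid = true  [A₀.mk == true]
8. n4.env = "xk"  ["xk"]
9. n4.wid = false  [A₀.wid == false]
10. n5.tag = "qv"  ["qv"]
11. n6.sig = 18  [terminal]
12. n7.sig = 14  [terminal]
13. n5.acc = 26  [c₁.sig + 12]
14. n8.tag = "pn"  [terminal]
15. n9.wid = 17  [terminal]
16. n4.mk = false  [B.acc > 26]
17. n4.cnt = "xkv"  [A.env ++ "v"]
18. n3.mk = false  [A₁.mk and A₀.wid]
19. n3.cnt = "xkvu"  [A₁.cnt ++ "u"]
20. n10.env = "qr"  ["qr"]
21. n10.wid = false  [A₀.mk == false]
22. n11.tag = "qrq"  [A.env ++ "q"]
23. n12.depth = 12  [terminal]
24. n14.hot = 14  [terminal]
25. n15.sig = -3  [terminal]
26. n16.tag = "kv"  [terminal]
27. n13.wid = 0  [a.hot + c.sig - 11]
28. n13.lab = 27  [c.sig * 2 + 33]
29. n17.tag = "um"  ["um"]
30. n18.wid = 29  [terminal]
31. n17.acc = 7  [e.wid * 2 - 51]
32. n11.acc = 30  [S.lab * 2 - 24]
33. n10.mk = true  [B.acc > 29]
34. n10.cnt = "qrv"  [A.env ++ "v"]
35. n0.wid = 8  [len(A₁.cnt) + 4]
36. n0.lab = -3  [len(A₂.cnt) - 6]

8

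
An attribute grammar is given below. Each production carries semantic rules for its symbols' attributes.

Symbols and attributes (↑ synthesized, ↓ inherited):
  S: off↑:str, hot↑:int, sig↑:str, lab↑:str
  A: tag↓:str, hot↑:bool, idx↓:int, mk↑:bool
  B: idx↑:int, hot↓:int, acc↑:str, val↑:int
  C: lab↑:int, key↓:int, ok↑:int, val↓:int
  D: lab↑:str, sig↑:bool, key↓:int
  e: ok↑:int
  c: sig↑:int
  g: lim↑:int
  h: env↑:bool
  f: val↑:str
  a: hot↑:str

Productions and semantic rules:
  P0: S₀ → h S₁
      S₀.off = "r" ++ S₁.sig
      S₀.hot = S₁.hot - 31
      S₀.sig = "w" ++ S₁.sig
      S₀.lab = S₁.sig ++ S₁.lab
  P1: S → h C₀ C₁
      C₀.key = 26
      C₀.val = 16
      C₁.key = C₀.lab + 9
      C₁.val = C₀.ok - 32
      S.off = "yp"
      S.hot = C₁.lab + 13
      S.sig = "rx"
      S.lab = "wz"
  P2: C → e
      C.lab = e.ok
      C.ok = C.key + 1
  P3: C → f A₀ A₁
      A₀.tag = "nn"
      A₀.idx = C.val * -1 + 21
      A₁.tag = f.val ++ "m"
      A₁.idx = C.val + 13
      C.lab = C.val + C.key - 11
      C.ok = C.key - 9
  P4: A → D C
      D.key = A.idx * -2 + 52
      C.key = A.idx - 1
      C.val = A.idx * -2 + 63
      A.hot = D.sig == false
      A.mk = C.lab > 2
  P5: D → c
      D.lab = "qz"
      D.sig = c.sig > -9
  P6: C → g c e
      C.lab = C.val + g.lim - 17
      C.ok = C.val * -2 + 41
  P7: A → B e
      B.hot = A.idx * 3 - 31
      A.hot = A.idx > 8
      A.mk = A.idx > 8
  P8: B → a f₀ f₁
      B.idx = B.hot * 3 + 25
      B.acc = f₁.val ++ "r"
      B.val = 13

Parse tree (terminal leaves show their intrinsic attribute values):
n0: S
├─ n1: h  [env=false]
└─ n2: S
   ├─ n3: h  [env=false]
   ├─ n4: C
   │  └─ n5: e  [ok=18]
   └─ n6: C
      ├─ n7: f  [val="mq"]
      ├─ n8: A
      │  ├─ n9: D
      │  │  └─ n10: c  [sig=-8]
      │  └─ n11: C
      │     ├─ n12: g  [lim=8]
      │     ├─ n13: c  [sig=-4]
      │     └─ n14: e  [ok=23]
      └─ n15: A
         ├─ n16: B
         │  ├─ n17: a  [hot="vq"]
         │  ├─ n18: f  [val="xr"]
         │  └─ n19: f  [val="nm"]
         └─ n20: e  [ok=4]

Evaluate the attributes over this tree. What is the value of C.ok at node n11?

19

1. n1.env = false  [terminal]
2. n3.env = false  [terminal]
3. n4.key = 26  [26]
4. n4.val = 16  [16]
5. n5.ok = 18  [terminal]
6. n4.lab = 18  [e.ok]
7. n4.ok = 27  [C.key + 1]
8. n6.key = 27  [C₀.lab + 9]
9. n6.val = -5  [C₀.ok - 32]
10. n7.val = "mq"  [terminal]
11. n8.tag = "nn"  ["nn"]
12. n8.idx = 26  [C.val * -1 + 21]
13. n9.key = 0  [A.idx * -2 + 52]
14. n10.sig = -8  [terminal]
15. n9.lab = "qz"  ["qz"]
16. n9.sig = true  [c.sig > -9]
17. n11.key = 25  [A.idx - 1]
18. n11.val = 11  [A.idx * -2 + 63]
19. n12.lim = 8  [terminal]
20. n13.sig = -4  [terminal]
21. n14.ok = 23  [terminal]
22. n11.lab = 2  [C.val + g.lim - 17]
23. n11.ok = 19  [C.val * -2 + 41]
24. n8.hot = false  [D.sig == false]
25. n8.mk = false  [C.lab > 2]
26. n15.tag = "mqm"  [f.val ++ "m"]
27. n15.idx = 8  [C.val + 13]
28. n16.hot = -7  [A.idx * 3 - 31]
29. n17.hot = "vq"  [terminal]
30. n18.val = "xr"  [terminal]
31. n19.val = "nm"  [terminal]
32. n16.idx = 4  [B.hot * 3 + 25]
33. n16.acc = "nmr"  [f₁.val ++ "r"]
34. n16.val = 13  [13]
35. n20.ok = 4  [terminal]
36. n15.hot = false  [A.idx > 8]
37. n15.mk = false  [A.idx > 8]
38. n6.lab = 11  [C.val + C.key - 11]
39. n6.ok = 18  [C.key - 9]
40. n2.off = "yp"  ["yp"]
41. n2.hot = 24  [C₁.lab + 13]
42. n2.sig = "rx"  ["rx"]
43. n2.lab = "wz"  ["wz"]
44. n0.off = "rrx"  ["r" ++ S₁.sig]
45. n0.hot = -7  [S₁.hot - 31]
46. n0.sig = "wrx"  ["w" ++ S₁.sig]
47. n0.lab = "rxwz"  [S₁.sig ++ S₁.lab]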